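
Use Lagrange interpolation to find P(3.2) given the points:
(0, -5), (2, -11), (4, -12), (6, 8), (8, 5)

Lagrange interpolation formula:
P(x) = Σ yᵢ × Lᵢ(x)
where Lᵢ(x) = Π_{j≠i} (x - xⱼ)/(xᵢ - xⱼ)

L_0(3.2) = (3.2 - 2)/(0 - 2) × (3.2 - 4)/(0 - 4) × (3.2 - 6)/(0 - 6) × (3.2 - 8)/(0 - 8) = -0.033600
L_1(3.2) = (3.2 - 0)/(2 - 0) × (3.2 - 4)/(2 - 4) × (3.2 - 6)/(2 - 6) × (3.2 - 8)/(2 - 8) = 0.358400
L_2(3.2) = (3.2 - 0)/(4 - 0) × (3.2 - 2)/(4 - 2) × (3.2 - 6)/(4 - 6) × (3.2 - 8)/(4 - 8) = 0.806400
L_3(3.2) = (3.2 - 0)/(6 - 0) × (3.2 - 2)/(6 - 2) × (3.2 - 4)/(6 - 4) × (3.2 - 8)/(6 - 8) = -0.153600
L_4(3.2) = (3.2 - 0)/(8 - 0) × (3.2 - 2)/(8 - 2) × (3.2 - 4)/(8 - 4) × (3.2 - 6)/(8 - 6) = 0.022400

P(3.2) = (-5)×L_0(3.2) + (-11)×L_1(3.2) + (-12)×L_2(3.2) + 8×L_3(3.2) + 5×L_4(3.2)
P(3.2) = -14.568000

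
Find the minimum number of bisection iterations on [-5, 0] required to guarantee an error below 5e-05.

We need (b-a)/2^n ≤ 5e-05
(0 - (-5))/2^n ≤ 5e-05
5/2^n ≤ 5e-05
2^n ≥ 100000
n ≥ log₂(100000) = 16.61
n ≥ 17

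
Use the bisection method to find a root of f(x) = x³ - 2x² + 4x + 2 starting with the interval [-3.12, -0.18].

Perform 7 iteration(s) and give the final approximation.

f(x) = x³ - 2x² + 4x + 2
Initial interval: [-3.12, -0.18]

Iteration 1:
  c_1 = (-3.120000 + (-0.180000))/2 = -1.650000
  f(c_1) = f(-1.650000) = -14.537125
  f(a) × f(c) ≥ 0, new interval: [-1.650000, -0.180000]
Iteration 2:
  c_2 = (-1.650000 + (-0.180000))/2 = -0.915000
  f(c_2) = f(-0.915000) = -4.100511
  f(a) × f(c) ≥ 0, new interval: [-0.915000, -0.180000]
Iteration 3:
  c_3 = (-0.915000 + (-0.180000))/2 = -0.547500
  f(c_3) = f(-0.547500) = -0.953629
  f(a) × f(c) ≥ 0, new interval: [-0.547500, -0.180000]
Iteration 4:
  c_4 = (-0.547500 + (-0.180000))/2 = -0.363750
  f(c_4) = f(-0.363750) = 0.232243
  f(a) × f(c) < 0, new interval: [-0.547500, -0.363750]
Iteration 5:
  c_5 = (-0.547500 + (-0.363750))/2 = -0.455625
  f(c_5) = f(-0.455625) = -0.332273
  f(a) × f(c) ≥ 0, new interval: [-0.455625, -0.363750]
Iteration 6:
  c_6 = (-0.455625 + (-0.363750))/2 = -0.409687
  f(c_6) = f(-0.409687) = -0.043201
  f(a) × f(c) ≥ 0, new interval: [-0.409687, -0.363750]
Iteration 7:
  c_7 = (-0.409687 + (-0.363750))/2 = -0.386719
  f(c_7) = f(-0.386719) = 0.096188
  f(a) × f(c) < 0, new interval: [-0.409687, -0.386719]

After 7 iteration(s), the approximation is c_7 = -0.386719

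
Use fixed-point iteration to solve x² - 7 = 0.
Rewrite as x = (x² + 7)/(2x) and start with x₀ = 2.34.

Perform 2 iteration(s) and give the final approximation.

Equation: x² - 7 = 0
Fixed-point form: x = (x² + 7)/(2x)
x₀ = 2.34

x_1 = g(2.340000) = 2.665726
x_2 = g(2.665726) = 2.645826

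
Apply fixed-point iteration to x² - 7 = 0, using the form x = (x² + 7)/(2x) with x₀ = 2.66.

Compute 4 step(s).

Equation: x² - 7 = 0
Fixed-point form: x = (x² + 7)/(2x)
x₀ = 2.66

x_1 = g(2.660000) = 2.645789
x_2 = g(2.645789) = 2.645751
x_3 = g(2.645751) = 2.645751
x_4 = g(2.645751) = 2.645751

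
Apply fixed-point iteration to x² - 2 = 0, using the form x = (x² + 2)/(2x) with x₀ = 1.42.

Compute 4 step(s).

Equation: x² - 2 = 0
Fixed-point form: x = (x² + 2)/(2x)
x₀ = 1.42

x_1 = g(1.420000) = 1.414225
x_2 = g(1.414225) = 1.414214
x_3 = g(1.414214) = 1.414214
x_4 = g(1.414214) = 1.414214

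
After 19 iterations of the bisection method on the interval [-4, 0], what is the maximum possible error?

Bisection error bound: |error| ≤ (b-a)/2^n
|error| ≤ (0 - (-4))/2^19 = 4/2^19
|error| ≤ 0.0000076294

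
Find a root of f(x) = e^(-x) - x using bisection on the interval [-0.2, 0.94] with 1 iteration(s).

f(x) = e^(-x) - x
Initial interval: [-0.2, 0.94]

Iteration 1:
  c_1 = (-0.200000 + 0.940000)/2 = 0.370000
  f(c_1) = f(0.370000) = 0.320734
  f(a) × f(c) ≥ 0, new interval: [0.370000, 0.940000]

After 1 iteration(s), the approximation is c_1 = 0.370000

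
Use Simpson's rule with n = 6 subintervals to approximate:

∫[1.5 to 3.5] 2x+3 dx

f(x) = 2x+3
a = 1.5, b = 3.5, n = 6
h = (b - a)/n = 0.333333

Simpson's rule: (h/3)[f(x₀) + 4f(x₁) + 2f(x₂) + ... + f(xₙ)]

x_0 = 1.5000, f(x_0) = 6.000000, coefficient = 1
x_1 = 1.8333, f(x_1) = 6.666667, coefficient = 4
x_2 = 2.1667, f(x_2) = 7.333333, coefficient = 2
x_3 = 2.5000, f(x_3) = 8.000000, coefficient = 4
x_4 = 2.8333, f(x_4) = 8.666667, coefficient = 2
x_5 = 3.1667, f(x_5) = 9.333333, coefficient = 4
x_6 = 3.5000, f(x_6) = 10.000000, coefficient = 1

I ≈ (0.333333/3) × 144.000000 = 16.000000
Exact value: 16.000000
Error: 0.000000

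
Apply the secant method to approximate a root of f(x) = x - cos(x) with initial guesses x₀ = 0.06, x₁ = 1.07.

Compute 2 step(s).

f(x) = x - cos(x)
x₀ = 0.06, x₁ = 1.07

Secant formula: x_{n+1} = x_n - f(x_n)(x_n - x_{n-1})/(f(x_n) - f(x_{n-1}))

Iteration 1:
  f(0.060000) = -0.938201
  f(1.070000) = 0.589876
  x_2 = 1.070000 - 0.589876×(1.070000 - 0.060000)/(0.589876 - (-0.938201))
       = 0.680115
Iteration 2:
  f(1.070000) = 0.589876
  f(0.680115) = -0.097386
  x_3 = 0.680115 - (-0.097386)×(0.680115 - 1.070000)/(-0.097386 - 0.589876)
       = 0.735362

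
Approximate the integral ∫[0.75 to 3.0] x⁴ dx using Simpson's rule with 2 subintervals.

f(x) = x⁴
a = 0.75, b = 3.0, n = 2
h = (b - a)/n = 1.125000

Simpson's rule: (h/3)[f(x₀) + 4f(x₁) + 2f(x₂) + ... + f(xₙ)]

x_0 = 0.7500, f(x_0) = 0.316406, coefficient = 1
x_1 = 1.8750, f(x_1) = 12.359619, coefficient = 4
x_2 = 3.0000, f(x_2) = 81.000000, coefficient = 1

I ≈ (1.125000/3) × 130.754883 = 49.033081
Exact value: 48.552539
Error: 0.480542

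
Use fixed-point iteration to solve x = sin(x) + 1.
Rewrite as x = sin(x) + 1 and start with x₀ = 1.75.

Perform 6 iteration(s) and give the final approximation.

Equation: x = sin(x) + 1
Fixed-point form: x = sin(x) + 1
x₀ = 1.75

x_1 = g(1.750000) = 1.983986
x_2 = g(1.983986) = 1.915845
x_3 = g(1.915845) = 1.941059
x_4 = g(1.941059) = 1.932232
x_5 = g(1.932232) = 1.935390
x_6 = g(1.935390) = 1.934269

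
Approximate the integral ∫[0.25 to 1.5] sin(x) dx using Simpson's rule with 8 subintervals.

f(x) = sin(x)
a = 0.25, b = 1.5, n = 8
h = (b - a)/n = 0.156250

Simpson's rule: (h/3)[f(x₀) + 4f(x₁) + 2f(x₂) + ... + f(xₙ)]

x_0 = 0.2500, f(x_0) = 0.247404, coefficient = 1
x_1 = 0.4062, f(x_1) = 0.395167, coefficient = 4
x_2 = 0.5625, f(x_2) = 0.533303, coefficient = 2
x_3 = 0.7188, f(x_3) = 0.658444, coefficient = 4
x_4 = 0.8750, f(x_4) = 0.767544, coefficient = 2
x_5 = 1.0312, f(x_5) = 0.857942, coefficient = 4
x_6 = 1.1875, f(x_6) = 0.927437, coefficient = 2
x_7 = 1.3438, f(x_7) = 0.974336, coefficient = 4
x_8 = 1.5000, f(x_8) = 0.997495, coefficient = 1

I ≈ (0.156250/3) × 17.245021 = 0.898178
Exact value: 0.898175
Error: 0.000003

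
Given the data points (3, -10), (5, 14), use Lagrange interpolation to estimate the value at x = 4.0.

Lagrange interpolation formula:
P(x) = Σ yᵢ × Lᵢ(x)
where Lᵢ(x) = Π_{j≠i} (x - xⱼ)/(xᵢ - xⱼ)

L_0(4.0) = (4.0 - 5)/(3 - 5) = 0.500000
L_1(4.0) = (4.0 - 3)/(5 - 3) = 0.500000

P(4.0) = (-10)×L_0(4.0) + 14×L_1(4.0)
P(4.0) = 2.000000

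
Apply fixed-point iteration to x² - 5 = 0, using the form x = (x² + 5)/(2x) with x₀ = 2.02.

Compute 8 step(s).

Equation: x² - 5 = 0
Fixed-point form: x = (x² + 5)/(2x)
x₀ = 2.02

x_1 = g(2.020000) = 2.247624
x_2 = g(2.247624) = 2.236098
x_3 = g(2.236098) = 2.236068
x_4 = g(2.236068) = 2.236068
x_5 = g(2.236068) = 2.236068
x_6 = g(2.236068) = 2.236068
x_7 = g(2.236068) = 2.236068
x_8 = g(2.236068) = 2.236068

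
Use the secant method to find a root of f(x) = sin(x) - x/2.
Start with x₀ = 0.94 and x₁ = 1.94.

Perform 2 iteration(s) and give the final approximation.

f(x) = sin(x) - x/2
x₀ = 0.94, x₁ = 1.94

Secant formula: x_{n+1} = x_n - f(x_n)(x_n - x_{n-1})/(f(x_n) - f(x_{n-1}))

Iteration 1:
  f(0.940000) = 0.337558
  f(1.940000) = -0.037385
  x_2 = 1.940000 - (-0.037385)×(1.940000 - 0.940000)/(-0.037385 - 0.337558)
       = 1.840292
Iteration 2:
  f(1.940000) = -0.037385
  f(1.840292) = 0.043760
  x_3 = 1.840292 - 0.043760×(1.840292 - 1.940000)/(0.043760 - (-0.037385))
       = 1.894062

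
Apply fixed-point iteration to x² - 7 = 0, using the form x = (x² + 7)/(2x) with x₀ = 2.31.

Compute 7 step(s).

Equation: x² - 7 = 0
Fixed-point form: x = (x² + 7)/(2x)
x₀ = 2.31

x_1 = g(2.310000) = 2.670152
x_2 = g(2.670152) = 2.645863
x_3 = g(2.645863) = 2.645751
x_4 = g(2.645751) = 2.645751
x_5 = g(2.645751) = 2.645751
x_6 = g(2.645751) = 2.645751
x_7 = g(2.645751) = 2.645751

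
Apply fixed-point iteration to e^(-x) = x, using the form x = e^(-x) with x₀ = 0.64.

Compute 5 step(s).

Equation: e^(-x) = x
Fixed-point form: x = e^(-x)
x₀ = 0.64

x_1 = g(0.640000) = 0.527292
x_2 = g(0.527292) = 0.590201
x_3 = g(0.590201) = 0.554216
x_4 = g(0.554216) = 0.574523
x_5 = g(0.574523) = 0.562974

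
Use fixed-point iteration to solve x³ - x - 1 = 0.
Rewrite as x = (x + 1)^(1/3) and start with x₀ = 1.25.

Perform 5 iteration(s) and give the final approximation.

Equation: x³ - x - 1 = 0
Fixed-point form: x = (x + 1)^(1/3)
x₀ = 1.25

x_1 = g(1.250000) = 1.310371
x_2 = g(1.310371) = 1.321987
x_3 = g(1.321987) = 1.324199
x_4 = g(1.324199) = 1.324619
x_5 = g(1.324619) = 1.324699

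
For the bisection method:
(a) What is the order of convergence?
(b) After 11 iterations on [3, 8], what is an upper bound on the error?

(a) Bisection has linear (order 1) convergence; the error is halved each step.

(b) Error bound = (b-a)/2^n = (8 - 3)/2^{11}
    = 5/2^{11}

(a) 1 (linear); (b) error ≤ 2.44e-03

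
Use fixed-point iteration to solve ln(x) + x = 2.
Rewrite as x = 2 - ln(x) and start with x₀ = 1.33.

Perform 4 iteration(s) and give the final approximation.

Equation: ln(x) + x = 2
Fixed-point form: x = 2 - ln(x)
x₀ = 1.33

x_1 = g(1.330000) = 1.714821
x_2 = g(1.714821) = 1.460691
x_3 = g(1.460691) = 1.621090
x_4 = g(1.621090) = 1.516901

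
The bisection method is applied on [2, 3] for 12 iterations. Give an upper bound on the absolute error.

Bisection error bound: |error| ≤ (b-a)/2^n
|error| ≤ (3 - 2)/2^12 = 1/2^12
|error| ≤ 0.0002441406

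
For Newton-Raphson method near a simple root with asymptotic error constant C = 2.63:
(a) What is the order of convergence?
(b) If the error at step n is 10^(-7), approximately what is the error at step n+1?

(a) Newton-Raphson has quadratic (order 2) convergence near simple roots.
    This means |e_{n+1}| ≈ C|e_n|².

(b) With |e_n| = 10^(-7) and C = 2.63:
    |e_{n+1}| ≈ 2.63 × (10^(-7))² = 2.63 × 10^(-14)

(a) 2 (quadratic); (b) |e_{n+1}| ≈ 2.630e-14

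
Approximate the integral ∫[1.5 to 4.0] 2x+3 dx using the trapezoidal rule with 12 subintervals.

f(x) = 2x+3
a = 1.5, b = 4.0, n = 12
h = (b - a)/n = 0.208333

Trapezoidal rule: (h/2)[f(x₀) + 2f(x₁) + 2f(x₂) + ... + f(xₙ)]

x_0 = 1.5000, f(x_0) = 6.000000, coefficient = 1
x_1 = 1.7083, f(x_1) = 6.416667, coefficient = 2
x_2 = 1.9167, f(x_2) = 6.833333, coefficient = 2
x_3 = 2.1250, f(x_3) = 7.250000, coefficient = 2
x_4 = 2.3333, f(x_4) = 7.666667, coefficient = 2
x_5 = 2.5417, f(x_5) = 8.083333, coefficient = 2
x_6 = 2.7500, f(x_6) = 8.500000, coefficient = 2
x_7 = 2.9583, f(x_7) = 8.916667, coefficient = 2
x_8 = 3.1667, f(x_8) = 9.333333, coefficient = 2
x_9 = 3.3750, f(x_9) = 9.750000, coefficient = 2
x_10 = 3.5833, f(x_10) = 10.166667, coefficient = 2
x_11 = 3.7917, f(x_11) = 10.583333, coefficient = 2
x_12 = 4.0000, f(x_12) = 11.000000, coefficient = 1

I ≈ (0.208333/2) × 204.000000 = 21.250000
Exact value: 21.250000
Error: 0.000000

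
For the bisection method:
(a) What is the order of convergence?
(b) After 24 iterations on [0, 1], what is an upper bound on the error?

(a) Bisection has linear (order 1) convergence; the error is halved each step.

(b) Error bound = (b-a)/2^n = (1 - 0)/2^{24}
    = 1/2^{24}

(a) 1 (linear); (b) error ≤ 5.96e-08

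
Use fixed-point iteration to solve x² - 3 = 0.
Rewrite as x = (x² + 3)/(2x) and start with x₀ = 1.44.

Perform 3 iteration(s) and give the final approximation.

Equation: x² - 3 = 0
Fixed-point form: x = (x² + 3)/(2x)
x₀ = 1.44

x_1 = g(1.440000) = 1.761667
x_2 = g(1.761667) = 1.732300
x_3 = g(1.732300) = 1.732051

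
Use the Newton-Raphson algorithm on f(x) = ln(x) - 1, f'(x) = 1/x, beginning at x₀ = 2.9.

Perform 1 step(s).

f(x) = ln(x) - 1
f'(x) = 1/x
x₀ = 2.9

Newton-Raphson formula: x_{n+1} = x_n - f(x_n)/f'(x_n)

Iteration 1:
  f(2.900000) = 0.064711
  f'(2.900000) = 0.344828
  x_1 = 2.900000 - 0.064711/0.344828 = 2.712339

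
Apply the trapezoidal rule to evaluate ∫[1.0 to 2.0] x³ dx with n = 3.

f(x) = x³
a = 1.0, b = 2.0, n = 3
h = (b - a)/n = 0.333333

Trapezoidal rule: (h/2)[f(x₀) + 2f(x₁) + 2f(x₂) + ... + f(xₙ)]

x_0 = 1.0000, f(x_0) = 1.000000, coefficient = 1
x_1 = 1.3333, f(x_1) = 2.370370, coefficient = 2
x_2 = 1.6667, f(x_2) = 4.629630, coefficient = 2
x_3 = 2.0000, f(x_3) = 8.000000, coefficient = 1

I ≈ (0.333333/2) × 23.000000 = 3.833333
Exact value: 3.750000
Error: 0.083333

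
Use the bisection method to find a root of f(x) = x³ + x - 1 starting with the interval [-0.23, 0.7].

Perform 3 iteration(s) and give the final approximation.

f(x) = x³ + x - 1
Initial interval: [-0.23, 0.7]

Iteration 1:
  c_1 = (-0.230000 + 0.700000)/2 = 0.235000
  f(c_1) = f(0.235000) = -0.752022
  f(a) × f(c) ≥ 0, new interval: [0.235000, 0.700000]
Iteration 2:
  c_2 = (0.235000 + 0.700000)/2 = 0.467500
  f(c_2) = f(0.467500) = -0.430325
  f(a) × f(c) ≥ 0, new interval: [0.467500, 0.700000]
Iteration 3:
  c_3 = (0.467500 + 0.700000)/2 = 0.583750
  f(c_3) = f(0.583750) = -0.217329
  f(a) × f(c) ≥ 0, new interval: [0.583750, 0.700000]

After 3 iteration(s), the approximation is c_3 = 0.583750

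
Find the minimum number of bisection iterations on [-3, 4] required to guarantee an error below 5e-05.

We need (b-a)/2^n ≤ 5e-05
(4 - (-3))/2^n ≤ 5e-05
7/2^n ≤ 5e-05
2^n ≥ 140000
n ≥ log₂(140000) = 17.10
n ≥ 18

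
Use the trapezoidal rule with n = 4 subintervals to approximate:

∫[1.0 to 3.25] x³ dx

f(x) = x³
a = 1.0, b = 3.25, n = 4
h = (b - a)/n = 0.562500

Trapezoidal rule: (h/2)[f(x₀) + 2f(x₁) + 2f(x₂) + ... + f(xₙ)]

x_0 = 1.0000, f(x_0) = 1.000000, coefficient = 1
x_1 = 1.5625, f(x_1) = 3.814697, coefficient = 2
x_2 = 2.1250, f(x_2) = 9.595703, coefficient = 2
x_3 = 2.6875, f(x_3) = 19.410889, coefficient = 2
x_4 = 3.2500, f(x_4) = 34.328125, coefficient = 1

I ≈ (0.562500/2) × 100.970703 = 28.398010
Exact value: 27.641602
Error: 0.756409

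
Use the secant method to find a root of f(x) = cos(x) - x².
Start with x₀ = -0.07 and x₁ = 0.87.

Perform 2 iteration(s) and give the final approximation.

f(x) = cos(x) - x²
x₀ = -0.07, x₁ = 0.87

Secant formula: x_{n+1} = x_n - f(x_n)(x_n - x_{n-1})/(f(x_n) - f(x_{n-1}))

Iteration 1:
  f(-0.070000) = 0.992651
  f(0.870000) = -0.112073
  x_2 = 0.870000 - (-0.112073)×(0.870000 - (-0.070000))/(-0.112073 - 0.992651)
       = 0.774638
Iteration 2:
  f(0.870000) = -0.112073
  f(0.774638) = 0.114611
  x_3 = 0.774638 - 0.114611×(0.774638 - 0.870000)/(0.114611 - (-0.112073))
       = 0.822853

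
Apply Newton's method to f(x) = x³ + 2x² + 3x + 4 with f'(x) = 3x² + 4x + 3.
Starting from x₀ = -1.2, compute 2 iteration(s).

f(x) = x³ + 2x² + 3x + 4
f'(x) = 3x² + 4x + 3
x₀ = -1.2

Newton-Raphson formula: x_{n+1} = x_n - f(x_n)/f'(x_n)

Iteration 1:
  f(-1.200000) = 1.552000
  f'(-1.200000) = 2.520000
  x_1 = -1.200000 - 1.552000/2.520000 = -1.815873
Iteration 2:
  f(-1.815873) = -0.840480
  f'(-1.815873) = 5.628692
  x_2 = -1.815873 - (-0.840480)/5.628692 = -1.666552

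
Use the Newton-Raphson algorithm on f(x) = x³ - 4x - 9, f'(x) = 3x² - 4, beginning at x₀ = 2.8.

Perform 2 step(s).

f(x) = x³ - 4x - 9
f'(x) = 3x² - 4
x₀ = 2.8

Newton-Raphson formula: x_{n+1} = x_n - f(x_n)/f'(x_n)

Iteration 1:
  f(2.800000) = 1.752000
  f'(2.800000) = 19.520000
  x_1 = 2.800000 - 1.752000/19.520000 = 2.710246
Iteration 2:
  f(2.710246) = 0.066946
  f'(2.710246) = 18.036299
  x_2 = 2.710246 - 0.066946/18.036299 = 2.706534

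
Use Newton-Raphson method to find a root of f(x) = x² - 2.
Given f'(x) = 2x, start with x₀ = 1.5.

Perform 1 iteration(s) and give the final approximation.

f(x) = x² - 2
f'(x) = 2x
x₀ = 1.5

Newton-Raphson formula: x_{n+1} = x_n - f(x_n)/f'(x_n)

Iteration 1:
  f(1.500000) = 0.250000
  f'(1.500000) = 3.000000
  x_1 = 1.500000 - 0.250000/3.000000 = 1.416667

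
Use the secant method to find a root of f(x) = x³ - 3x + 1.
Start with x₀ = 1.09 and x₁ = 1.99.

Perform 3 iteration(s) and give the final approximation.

f(x) = x³ - 3x + 1
x₀ = 1.09, x₁ = 1.99

Secant formula: x_{n+1} = x_n - f(x_n)(x_n - x_{n-1})/(f(x_n) - f(x_{n-1}))

Iteration 1:
  f(1.090000) = -0.974971
  f(1.990000) = 2.910599
  x_2 = 1.990000 - 2.910599×(1.990000 - 1.090000)/(2.910599 - (-0.974971))
       = 1.315829
Iteration 2:
  f(1.990000) = 2.910599
  f(1.315829) = -0.669253
  x_3 = 1.315829 - (-0.669253)×(1.315829 - 1.990000)/(-0.669253 - 2.910599)
       = 1.441865
Iteration 3:
  f(1.315829) = -0.669253
  f(1.441865) = -0.327994
  x_4 = 1.441865 - (-0.327994)×(1.441865 - 1.315829)/(-0.327994 - (-0.669253))
       = 1.563002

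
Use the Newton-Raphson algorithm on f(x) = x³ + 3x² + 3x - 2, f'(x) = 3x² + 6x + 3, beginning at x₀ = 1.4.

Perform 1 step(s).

f(x) = x³ + 3x² + 3x - 2
f'(x) = 3x² + 6x + 3
x₀ = 1.4

Newton-Raphson formula: x_{n+1} = x_n - f(x_n)/f'(x_n)

Iteration 1:
  f(1.400000) = 10.824000
  f'(1.400000) = 17.280000
  x_1 = 1.400000 - 10.824000/17.280000 = 0.773611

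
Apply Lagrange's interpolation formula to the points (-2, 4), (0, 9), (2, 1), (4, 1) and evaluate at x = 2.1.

Lagrange interpolation formula:
P(x) = Σ yᵢ × Lᵢ(x)
where Lᵢ(x) = Π_{j≠i} (x - xⱼ)/(xᵢ - xⱼ)

L_0(2.1) = (2.1 - 0)/(-2 - 0) × (2.1 - 2)/(-2 - 2) × (2.1 - 4)/(-2 - 4) = 0.008313
L_1(2.1) = (2.1 - (-2))/(0 - (-2)) × (2.1 - 2)/(0 - 2) × (2.1 - 4)/(0 - 4) = -0.048688
L_2(2.1) = (2.1 - (-2))/(2 - (-2)) × (2.1 - 0)/(2 - 0) × (2.1 - 4)/(2 - 4) = 1.022437
L_3(2.1) = (2.1 - (-2))/(4 - (-2)) × (2.1 - 0)/(4 - 0) × (2.1 - 2)/(4 - 2) = 0.017938

P(2.1) = 4×L_0(2.1) + 9×L_1(2.1) + 1×L_2(2.1) + 1×L_3(2.1)
P(2.1) = 0.635437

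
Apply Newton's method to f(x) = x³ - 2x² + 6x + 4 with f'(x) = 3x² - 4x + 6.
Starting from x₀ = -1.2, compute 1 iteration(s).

f(x) = x³ - 2x² + 6x + 4
f'(x) = 3x² - 4x + 6
x₀ = -1.2

Newton-Raphson formula: x_{n+1} = x_n - f(x_n)/f'(x_n)

Iteration 1:
  f(-1.200000) = -7.808000
  f'(-1.200000) = 15.120000
  x_1 = -1.200000 - (-7.808000)/15.120000 = -0.683598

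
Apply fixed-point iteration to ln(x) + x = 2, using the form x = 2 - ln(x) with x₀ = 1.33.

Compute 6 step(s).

Equation: ln(x) + x = 2
Fixed-point form: x = 2 - ln(x)
x₀ = 1.33

x_1 = g(1.330000) = 1.714821
x_2 = g(1.714821) = 1.460691
x_3 = g(1.460691) = 1.621090
x_4 = g(1.621090) = 1.516901
x_5 = g(1.516901) = 1.583330
x_6 = g(1.583330) = 1.540469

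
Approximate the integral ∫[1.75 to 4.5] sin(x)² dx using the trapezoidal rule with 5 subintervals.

f(x) = sin(x)²
a = 1.75, b = 4.5, n = 5
h = (b - a)/n = 0.550000

Trapezoidal rule: (h/2)[f(x₀) + 2f(x₁) + 2f(x₂) + ... + f(xₙ)]

x_0 = 1.7500, f(x_0) = 0.968228, coefficient = 1
x_1 = 2.3000, f(x_1) = 0.556076, coefficient = 2
x_2 = 2.8500, f(x_2) = 0.082644, coefficient = 2
x_3 = 3.4000, f(x_3) = 0.065301, coefficient = 2
x_4 = 3.9500, f(x_4) = 0.523001, coefficient = 2
x_5 = 4.5000, f(x_5) = 0.955565, coefficient = 1

I ≈ (0.550000/2) × 4.377838 = 1.203905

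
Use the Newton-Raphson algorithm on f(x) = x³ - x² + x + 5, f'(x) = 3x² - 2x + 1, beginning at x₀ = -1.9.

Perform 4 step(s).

f(x) = x³ - x² + x + 5
f'(x) = 3x² - 2x + 1
x₀ = -1.9

Newton-Raphson formula: x_{n+1} = x_n - f(x_n)/f'(x_n)

Iteration 1:
  f(-1.900000) = -7.369000
  f'(-1.900000) = 15.630000
  x_1 = -1.900000 - (-7.369000)/15.630000 = -1.428535
Iteration 2:
  f(-1.428535) = -1.384475
  f'(-1.428535) = 9.979205
  x_2 = -1.428535 - (-1.384475)/9.979205 = -1.289799
Iteration 3:
  f(-1.289799) = -0.099065
  f'(-1.289799) = 8.570341
  x_3 = -1.289799 - (-0.099065)/8.570341 = -1.278240
Iteration 4:
  f(-1.278240) = -0.000649
  f'(-1.278240) = 8.458171
  x_4 = -1.278240 - (-0.000649)/8.458171 = -1.278163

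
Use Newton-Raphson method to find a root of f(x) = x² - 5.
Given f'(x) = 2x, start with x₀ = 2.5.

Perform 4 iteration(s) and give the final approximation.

f(x) = x² - 5
f'(x) = 2x
x₀ = 2.5

Newton-Raphson formula: x_{n+1} = x_n - f(x_n)/f'(x_n)

Iteration 1:
  f(2.500000) = 1.250000
  f'(2.500000) = 5.000000
  x_1 = 2.500000 - 1.250000/5.000000 = 2.250000
Iteration 2:
  f(2.250000) = 0.062500
  f'(2.250000) = 4.500000
  x_2 = 2.250000 - 0.062500/4.500000 = 2.236111
Iteration 3:
  f(2.236111) = 0.000193
  f'(2.236111) = 4.472222
  x_3 = 2.236111 - 0.000193/4.472222 = 2.236068
Iteration 4:
  f(2.236068) = 0.000000
  f'(2.236068) = 4.472136
  x_4 = 2.236068 - 0.000000/4.472136 = 2.236068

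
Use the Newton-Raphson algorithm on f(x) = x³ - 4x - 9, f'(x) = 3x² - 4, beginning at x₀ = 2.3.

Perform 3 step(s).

f(x) = x³ - 4x - 9
f'(x) = 3x² - 4
x₀ = 2.3

Newton-Raphson formula: x_{n+1} = x_n - f(x_n)/f'(x_n)

Iteration 1:
  f(2.300000) = -6.033000
  f'(2.300000) = 11.870000
  x_1 = 2.300000 - (-6.033000)/11.870000 = 2.808256
Iteration 2:
  f(2.808256) = 1.913732
  f'(2.808256) = 19.658907
  x_2 = 2.808256 - 1.913732/19.658907 = 2.710909
Iteration 3:
  f(2.710909) = 0.078914
  f'(2.710909) = 18.047087
  x_3 = 2.710909 - 0.078914/18.047087 = 2.706537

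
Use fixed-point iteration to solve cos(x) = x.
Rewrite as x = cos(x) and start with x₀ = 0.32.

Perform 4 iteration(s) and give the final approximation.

Equation: cos(x) = x
Fixed-point form: x = cos(x)
x₀ = 0.32

x_1 = g(0.320000) = 0.949235
x_2 = g(0.949235) = 0.582305
x_3 = g(0.582305) = 0.835197
x_4 = g(0.835197) = 0.671031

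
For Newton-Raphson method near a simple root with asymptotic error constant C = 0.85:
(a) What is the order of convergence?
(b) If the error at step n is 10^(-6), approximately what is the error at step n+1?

(a) Newton-Raphson has quadratic (order 2) convergence near simple roots.
    This means |e_{n+1}| ≈ C|e_n|².

(b) With |e_n| = 10^(-6) and C = 0.85:
    |e_{n+1}| ≈ 0.85 × (10^(-6))² = 0.85 × 10^(-12)

(a) 2 (quadratic); (b) |e_{n+1}| ≈ 8.500e-13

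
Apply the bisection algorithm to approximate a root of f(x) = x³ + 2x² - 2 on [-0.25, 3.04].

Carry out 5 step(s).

f(x) = x³ + 2x² - 2
Initial interval: [-0.25, 3.04]

Iteration 1:
  c_1 = (-0.250000 + 3.040000)/2 = 1.395000
  f(c_1) = f(1.395000) = 4.606755
  f(a) × f(c) < 0, new interval: [-0.250000, 1.395000]
Iteration 2:
  c_2 = (-0.250000 + 1.395000)/2 = 0.572500
  f(c_2) = f(0.572500) = -1.156847
  f(a) × f(c) ≥ 0, new interval: [0.572500, 1.395000]
Iteration 3:
  c_3 = (0.572500 + 1.395000)/2 = 0.983750
  f(c_3) = f(0.983750) = 0.887566
  f(a) × f(c) < 0, new interval: [0.572500, 0.983750]
Iteration 4:
  c_4 = (0.572500 + 0.983750)/2 = 0.778125
  f(c_4) = f(0.778125) = -0.317905
  f(a) × f(c) ≥ 0, new interval: [0.778125, 0.983750]
Iteration 5:
  c_5 = (0.778125 + 0.983750)/2 = 0.880937
  f(c_5) = f(0.880937) = 0.235754
  f(a) × f(c) < 0, new interval: [0.778125, 0.880937]

After 5 iteration(s), the approximation is c_5 = 0.880937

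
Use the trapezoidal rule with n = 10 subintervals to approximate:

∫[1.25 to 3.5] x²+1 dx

f(x) = x²+1
a = 1.25, b = 3.5, n = 10
h = (b - a)/n = 0.225000

Trapezoidal rule: (h/2)[f(x₀) + 2f(x₁) + 2f(x₂) + ... + f(xₙ)]

x_0 = 1.2500, f(x_0) = 2.562500, coefficient = 1
x_1 = 1.4750, f(x_1) = 3.175625, coefficient = 2
x_2 = 1.7000, f(x_2) = 3.890000, coefficient = 2
x_3 = 1.9250, f(x_3) = 4.705625, coefficient = 2
x_4 = 2.1500, f(x_4) = 5.622500, coefficient = 2
x_5 = 2.3750, f(x_5) = 6.640625, coefficient = 2
x_6 = 2.6000, f(x_6) = 7.760000, coefficient = 2
x_7 = 2.8250, f(x_7) = 8.980625, coefficient = 2
x_8 = 3.0500, f(x_8) = 10.302500, coefficient = 2
x_9 = 3.2750, f(x_9) = 11.725625, coefficient = 2
x_10 = 3.5000, f(x_10) = 13.250000, coefficient = 1

I ≈ (0.225000/2) × 141.418750 = 15.909609
Exact value: 15.890625
Error: 0.018984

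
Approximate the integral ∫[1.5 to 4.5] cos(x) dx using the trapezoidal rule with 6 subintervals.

f(x) = cos(x)
a = 1.5, b = 4.5, n = 6
h = (b - a)/n = 0.500000

Trapezoidal rule: (h/2)[f(x₀) + 2f(x₁) + 2f(x₂) + ... + f(xₙ)]

x_0 = 1.5000, f(x_0) = 0.070737, coefficient = 1
x_1 = 2.0000, f(x_1) = -0.416147, coefficient = 2
x_2 = 2.5000, f(x_2) = -0.801144, coefficient = 2
x_3 = 3.0000, f(x_3) = -0.989992, coefficient = 2
x_4 = 3.5000, f(x_4) = -0.936457, coefficient = 2
x_5 = 4.0000, f(x_5) = -0.653644, coefficient = 2
x_6 = 4.5000, f(x_6) = -0.210796, coefficient = 1

I ≈ (0.500000/2) × -7.734825 = -1.933706
Exact value: -1.975025
Error: 0.041319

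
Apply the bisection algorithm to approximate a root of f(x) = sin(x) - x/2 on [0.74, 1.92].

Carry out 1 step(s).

f(x) = sin(x) - x/2
Initial interval: [0.74, 1.92]

Iteration 1:
  c_1 = (0.740000 + 1.920000)/2 = 1.330000
  f(c_1) = f(1.330000) = 0.306148
  f(a) × f(c) ≥ 0, new interval: [1.330000, 1.920000]

After 1 iteration(s), the approximation is c_1 = 1.330000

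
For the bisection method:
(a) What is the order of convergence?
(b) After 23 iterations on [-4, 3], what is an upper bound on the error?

(a) Bisection has linear (order 1) convergence; the error is halved each step.

(b) Error bound = (b-a)/2^n = (3 - (-4))/2^{23}
    = 7/2^{23}

(a) 1 (linear); (b) error ≤ 8.34e-07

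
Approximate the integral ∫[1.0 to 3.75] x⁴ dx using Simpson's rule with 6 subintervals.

f(x) = x⁴
a = 1.0, b = 3.75, n = 6
h = (b - a)/n = 0.458333

Simpson's rule: (h/3)[f(x₀) + 4f(x₁) + 2f(x₂) + ... + f(xₙ)]

x_0 = 1.0000, f(x_0) = 1.000000, coefficient = 1
x_1 = 1.4583, f(x_1) = 4.523006, coefficient = 4
x_2 = 1.9167, f(x_2) = 13.495419, coefficient = 2
x_3 = 2.3750, f(x_3) = 31.816650, coefficient = 4
x_4 = 2.8333, f(x_4) = 64.445216, coefficient = 2
x_5 = 3.2917, f(x_5) = 117.398730, coefficient = 4
x_6 = 3.7500, f(x_6) = 197.753906, coefficient = 1

I ≈ (0.458333/3) × 969.588723 = 148.131610
Exact value: 148.115430
Error: 0.016181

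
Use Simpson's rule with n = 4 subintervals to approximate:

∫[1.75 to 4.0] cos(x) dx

f(x) = cos(x)
a = 1.75, b = 4.0, n = 4
h = (b - a)/n = 0.562500

Simpson's rule: (h/3)[f(x₀) + 4f(x₁) + 2f(x₂) + ... + f(xₙ)]

x_0 = 1.7500, f(x_0) = -0.178246, coefficient = 1
x_1 = 2.3125, f(x_1) = -0.675545, coefficient = 4
x_2 = 2.8750, f(x_2) = -0.964674, coefficient = 2
x_3 = 3.4375, f(x_3) = -0.956538, coefficient = 4
x_4 = 4.0000, f(x_4) = -0.653644, coefficient = 1

I ≈ (0.562500/3) × -9.289570 = -1.741794
Exact value: -1.740788
Error: 0.001006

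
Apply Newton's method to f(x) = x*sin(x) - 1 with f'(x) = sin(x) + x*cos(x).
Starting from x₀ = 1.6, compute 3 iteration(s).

f(x) = x*sin(x) - 1
f'(x) = sin(x) + x*cos(x)
x₀ = 1.6

Newton-Raphson formula: x_{n+1} = x_n - f(x_n)/f'(x_n)

Iteration 1:
  f(1.600000) = 0.599318
  f'(1.600000) = 0.952854
  x_1 = 1.600000 - 0.599318/0.952854 = 0.971029
Iteration 2:
  f(0.971029) = -0.198448
  f'(0.971029) = 1.373565
  x_2 = 0.971029 - (-0.198448)/1.373565 = 1.115505
Iteration 3:
  f(1.115505) = 0.001872
  f'(1.115505) = 1.388647
  x_3 = 1.115505 - 0.001872/1.388647 = 1.114157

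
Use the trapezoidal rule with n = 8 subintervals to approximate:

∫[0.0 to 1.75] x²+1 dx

f(x) = x²+1
a = 0.0, b = 1.75, n = 8
h = (b - a)/n = 0.218750

Trapezoidal rule: (h/2)[f(x₀) + 2f(x₁) + 2f(x₂) + ... + f(xₙ)]

x_0 = 0.0000, f(x_0) = 1.000000, coefficient = 1
x_1 = 0.2188, f(x_1) = 1.047852, coefficient = 2
x_2 = 0.4375, f(x_2) = 1.191406, coefficient = 2
x_3 = 0.6562, f(x_3) = 1.430664, coefficient = 2
x_4 = 0.8750, f(x_4) = 1.765625, coefficient = 2
x_5 = 1.0938, f(x_5) = 2.196289, coefficient = 2
x_6 = 1.3125, f(x_6) = 2.722656, coefficient = 2
x_7 = 1.5312, f(x_7) = 3.344727, coefficient = 2
x_8 = 1.7500, f(x_8) = 4.062500, coefficient = 1

I ≈ (0.218750/2) × 32.460938 = 3.550415
Exact value: 3.536458
Error: 0.013957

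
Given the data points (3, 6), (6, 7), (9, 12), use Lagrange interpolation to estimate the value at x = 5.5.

Lagrange interpolation formula:
P(x) = Σ yᵢ × Lᵢ(x)
where Lᵢ(x) = Π_{j≠i} (x - xⱼ)/(xᵢ - xⱼ)

L_0(5.5) = (5.5 - 6)/(3 - 6) × (5.5 - 9)/(3 - 9) = 0.097222
L_1(5.5) = (5.5 - 3)/(6 - 3) × (5.5 - 9)/(6 - 9) = 0.972222
L_2(5.5) = (5.5 - 3)/(9 - 3) × (5.5 - 6)/(9 - 6) = -0.069444

P(5.5) = 6×L_0(5.5) + 7×L_1(5.5) + 12×L_2(5.5)
P(5.5) = 6.555556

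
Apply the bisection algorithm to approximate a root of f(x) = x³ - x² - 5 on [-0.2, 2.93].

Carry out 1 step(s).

f(x) = x³ - x² - 5
Initial interval: [-0.2, 2.93]

Iteration 1:
  c_1 = (-0.200000 + 2.930000)/2 = 1.365000
  f(c_1) = f(1.365000) = -4.319923
  f(a) × f(c) ≥ 0, new interval: [1.365000, 2.930000]

After 1 iteration(s), the approximation is c_1 = 1.365000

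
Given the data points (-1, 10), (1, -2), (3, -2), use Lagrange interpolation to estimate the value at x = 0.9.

Lagrange interpolation formula:
P(x) = Σ yᵢ × Lᵢ(x)
where Lᵢ(x) = Π_{j≠i} (x - xⱼ)/(xᵢ - xⱼ)

L_0(0.9) = (0.9 - 1)/(-1 - 1) × (0.9 - 3)/(-1 - 3) = 0.026250
L_1(0.9) = (0.9 - (-1))/(1 - (-1)) × (0.9 - 3)/(1 - 3) = 0.997500
L_2(0.9) = (0.9 - (-1))/(3 - (-1)) × (0.9 - 1)/(3 - 1) = -0.023750

P(0.9) = 10×L_0(0.9) + (-2)×L_1(0.9) + (-2)×L_2(0.9)
P(0.9) = -1.685000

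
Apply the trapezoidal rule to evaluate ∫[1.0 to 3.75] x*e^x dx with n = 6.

f(x) = x*e^x
a = 1.0, b = 3.75, n = 6
h = (b - a)/n = 0.458333

Trapezoidal rule: (h/2)[f(x₀) + 2f(x₁) + 2f(x₂) + ... + f(xₙ)]

x_0 = 1.0000, f(x_0) = 2.718282, coefficient = 1
x_1 = 1.4583, f(x_1) = 6.269067, coefficient = 2
x_2 = 1.9167, f(x_2) = 13.029998, coefficient = 2
x_3 = 2.3750, f(x_3) = 25.533656, coefficient = 2
x_4 = 2.8333, f(x_4) = 48.172446, coefficient = 2
x_5 = 3.2917, f(x_5) = 88.505145, coefficient = 2
x_6 = 3.7500, f(x_6) = 159.454058, coefficient = 1

I ≈ (0.458333/2) × 525.192966 = 120.356721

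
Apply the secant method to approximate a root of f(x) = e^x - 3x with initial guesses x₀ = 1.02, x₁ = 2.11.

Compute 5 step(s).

f(x) = e^x - 3x
x₀ = 1.02, x₁ = 2.11

Secant formula: x_{n+1} = x_n - f(x_n)(x_n - x_{n-1})/(f(x_n) - f(x_{n-1}))

Iteration 1:
  f(1.020000) = -0.286805
  f(2.110000) = 1.918241
  x_2 = 2.110000 - 1.918241×(2.110000 - 1.020000)/(1.918241 - (-0.286805))
       = 1.161774
Iteration 2:
  f(2.110000) = 1.918241
  f(1.161774) = -0.289725
  x_3 = 1.161774 - (-0.289725)×(1.161774 - 2.110000)/(-0.289725 - 1.918241)
       = 1.286198
Iteration 3:
  f(1.161774) = -0.289725
  f(1.286198) = -0.239593
  x_4 = 1.286198 - (-0.239593)×(1.286198 - 1.161774)/(-0.239593 - (-0.289725))
       = 1.880855
Iteration 4:
  f(1.286198) = -0.239593
  f(1.880855) = 0.916545
  x_5 = 1.880855 - 0.916545×(1.880855 - 1.286198)/(0.916545 - (-0.239593))
       = 1.409432
Iteration 5:
  f(1.880855) = 0.916545
  f(1.409432) = -0.134666
  x_6 = 1.409432 - (-0.134666)×(1.409432 - 1.880855)/(-0.134666 - 0.916545)
       = 1.469824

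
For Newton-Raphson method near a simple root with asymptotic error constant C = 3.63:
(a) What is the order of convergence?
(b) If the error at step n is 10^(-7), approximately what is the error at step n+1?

(a) Newton-Raphson has quadratic (order 2) convergence near simple roots.
    This means |e_{n+1}| ≈ C|e_n|².

(b) With |e_n| = 10^(-7) and C = 3.63:
    |e_{n+1}| ≈ 3.63 × (10^(-7))² = 3.63 × 10^(-14)

(a) 2 (quadratic); (b) |e_{n+1}| ≈ 3.630e-14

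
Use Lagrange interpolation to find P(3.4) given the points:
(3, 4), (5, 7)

Lagrange interpolation formula:
P(x) = Σ yᵢ × Lᵢ(x)
where Lᵢ(x) = Π_{j≠i} (x - xⱼ)/(xᵢ - xⱼ)

L_0(3.4) = (3.4 - 5)/(3 - 5) = 0.800000
L_1(3.4) = (3.4 - 3)/(5 - 3) = 0.200000

P(3.4) = 4×L_0(3.4) + 7×L_1(3.4)
P(3.4) = 4.600000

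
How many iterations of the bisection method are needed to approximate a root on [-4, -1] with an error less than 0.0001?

We need (b-a)/2^n ≤ 0.0001
(-1 - (-4))/2^n ≤ 0.0001
3/2^n ≤ 0.0001
2^n ≥ 30000
n ≥ log₂(30000) = 14.87
n ≥ 15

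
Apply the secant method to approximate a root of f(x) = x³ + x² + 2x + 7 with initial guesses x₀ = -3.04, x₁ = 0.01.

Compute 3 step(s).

f(x) = x³ + x² + 2x + 7
x₀ = -3.04, x₁ = 0.01

Secant formula: x_{n+1} = x_n - f(x_n)(x_n - x_{n-1})/(f(x_n) - f(x_{n-1}))

Iteration 1:
  f(-3.040000) = -17.932864
  f(0.010000) = 7.020101
  x_2 = 0.010000 - 7.020101×(0.010000 - (-3.040000))/(7.020101 - (-17.932864))
       = -0.848067
Iteration 2:
  f(0.010000) = 7.020101
  f(-0.848067) = 5.413140
  x_3 = -0.848067 - 5.413140×(-0.848067 - 0.010000)/(5.413140 - 7.020101)
       = -3.738513
Iteration 3:
  f(-0.848067) = 5.413140
  f(-3.738513) = -38.751782
  x_4 = -3.738513 - (-38.751782)×(-3.738513 - (-0.848067))/(-38.751782 - 5.413140)
       = -1.202339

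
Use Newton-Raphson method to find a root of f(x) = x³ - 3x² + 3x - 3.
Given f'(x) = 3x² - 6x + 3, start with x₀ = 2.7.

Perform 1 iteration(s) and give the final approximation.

f(x) = x³ - 3x² + 3x - 3
f'(x) = 3x² - 6x + 3
x₀ = 2.7

Newton-Raphson formula: x_{n+1} = x_n - f(x_n)/f'(x_n)

Iteration 1:
  f(2.700000) = 2.913000
  f'(2.700000) = 8.670000
  x_1 = 2.700000 - 2.913000/8.670000 = 2.364014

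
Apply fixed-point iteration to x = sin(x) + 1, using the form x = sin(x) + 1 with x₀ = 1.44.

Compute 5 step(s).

Equation: x = sin(x) + 1
Fixed-point form: x = sin(x) + 1
x₀ = 1.44

x_1 = g(1.440000) = 1.991458
x_2 = g(1.991458) = 1.912819
x_3 = g(1.912819) = 1.942078
x_4 = g(1.942078) = 1.931863
x_5 = g(1.931863) = 1.935521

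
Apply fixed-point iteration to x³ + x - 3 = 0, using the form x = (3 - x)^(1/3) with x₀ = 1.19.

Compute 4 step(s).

Equation: x³ + x - 3 = 0
Fixed-point form: x = (3 - x)^(1/3)
x₀ = 1.19

x_1 = g(1.190000) = 1.218689
x_2 = g(1.218689) = 1.212216
x_3 = g(1.212216) = 1.213682
x_4 = g(1.213682) = 1.213350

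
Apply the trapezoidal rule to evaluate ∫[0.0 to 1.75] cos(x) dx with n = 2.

f(x) = cos(x)
a = 0.0, b = 1.75, n = 2
h = (b - a)/n = 0.875000

Trapezoidal rule: (h/2)[f(x₀) + 2f(x₁) + 2f(x₂) + ... + f(xₙ)]

x_0 = 0.0000, f(x_0) = 1.000000, coefficient = 1
x_1 = 0.8750, f(x_1) = 0.640997, coefficient = 2
x_2 = 1.7500, f(x_2) = -0.178246, coefficient = 1

I ≈ (0.875000/2) × 2.103748 = 0.920390
Exact value: 0.983986
Error: 0.063596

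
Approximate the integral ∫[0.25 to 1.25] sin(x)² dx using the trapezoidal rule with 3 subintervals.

f(x) = sin(x)²
a = 0.25, b = 1.25, n = 3
h = (b - a)/n = 0.333333

Trapezoidal rule: (h/2)[f(x₀) + 2f(x₁) + 2f(x₂) + ... + f(xₙ)]

x_0 = 0.2500, f(x_0) = 0.061209, coefficient = 1
x_1 = 0.5833, f(x_1) = 0.303391, coefficient = 2
x_2 = 0.9167, f(x_2) = 0.629766, coefficient = 2
x_3 = 1.2500, f(x_3) = 0.900572, coefficient = 1

I ≈ (0.333333/2) × 2.828093 = 0.471349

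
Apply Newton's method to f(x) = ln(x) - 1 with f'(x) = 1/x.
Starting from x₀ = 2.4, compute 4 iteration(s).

f(x) = ln(x) - 1
f'(x) = 1/x
x₀ = 2.4

Newton-Raphson formula: x_{n+1} = x_n - f(x_n)/f'(x_n)

Iteration 1:
  f(2.400000) = -0.124531
  f'(2.400000) = 0.416667
  x_1 = 2.400000 - (-0.124531)/0.416667 = 2.698875
Iteration 2:
  f(2.698875) = -0.007165
  f'(2.698875) = 0.370525
  x_2 = 2.698875 - (-0.007165)/0.370525 = 2.718212
Iteration 3:
  f(2.718212) = -0.000026
  f'(2.718212) = 0.367889
  x_3 = 2.718212 - (-0.000026)/0.367889 = 2.718282
Iteration 4:
  f(2.718282) = 0.000000
  f'(2.718282) = 0.367879
  x_4 = 2.718282 - 0.000000/0.367879 = 2.718282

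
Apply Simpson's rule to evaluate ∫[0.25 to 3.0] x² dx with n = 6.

f(x) = x²
a = 0.25, b = 3.0, n = 6
h = (b - a)/n = 0.458333

Simpson's rule: (h/3)[f(x₀) + 4f(x₁) + 2f(x₂) + ... + f(xₙ)]

x_0 = 0.2500, f(x_0) = 0.062500, coefficient = 1
x_1 = 0.7083, f(x_1) = 0.501736, coefficient = 4
x_2 = 1.1667, f(x_2) = 1.361111, coefficient = 2
x_3 = 1.6250, f(x_3) = 2.640625, coefficient = 4
x_4 = 2.0833, f(x_4) = 4.340278, coefficient = 2
x_5 = 2.5417, f(x_5) = 6.460069, coefficient = 4
x_6 = 3.0000, f(x_6) = 9.000000, coefficient = 1

I ≈ (0.458333/3) × 58.875000 = 8.994792
Exact value: 8.994792
Error: 0.000000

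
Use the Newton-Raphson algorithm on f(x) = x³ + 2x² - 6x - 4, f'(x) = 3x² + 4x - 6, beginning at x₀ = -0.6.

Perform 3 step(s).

f(x) = x³ + 2x² - 6x - 4
f'(x) = 3x² + 4x - 6
x₀ = -0.6

Newton-Raphson formula: x_{n+1} = x_n - f(x_n)/f'(x_n)

Iteration 1:
  f(-0.600000) = 0.104000
  f'(-0.600000) = -7.320000
  x_1 = -0.600000 - 0.104000/(-7.320000) = -0.585792
Iteration 2:
  f(-0.585792) = 0.000043
  f'(-0.585792) = -7.313711
  x_2 = -0.585792 - 0.000043/(-7.313711) = -0.585786
Iteration 3:
  f(-0.585786) = 0.000000
  f'(-0.585786) = -7.313708
  x_3 = -0.585786 - 0.000000/(-7.313708) = -0.585786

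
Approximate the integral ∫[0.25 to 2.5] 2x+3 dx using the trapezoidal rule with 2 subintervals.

f(x) = 2x+3
a = 0.25, b = 2.5, n = 2
h = (b - a)/n = 1.125000

Trapezoidal rule: (h/2)[f(x₀) + 2f(x₁) + 2f(x₂) + ... + f(xₙ)]

x_0 = 0.2500, f(x_0) = 3.500000, coefficient = 1
x_1 = 1.3750, f(x_1) = 5.750000, coefficient = 2
x_2 = 2.5000, f(x_2) = 8.000000, coefficient = 1

I ≈ (1.125000/2) × 23.000000 = 12.937500
Exact value: 12.937500
Error: 0.000000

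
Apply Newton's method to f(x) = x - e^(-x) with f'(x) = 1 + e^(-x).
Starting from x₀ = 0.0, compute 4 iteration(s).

f(x) = x - e^(-x)
f'(x) = 1 + e^(-x)
x₀ = 0.0

Newton-Raphson formula: x_{n+1} = x_n - f(x_n)/f'(x_n)

Iteration 1:
  f(0.000000) = -1.000000
  f'(0.000000) = 2.000000
  x_1 = 0.000000 - (-1.000000)/2.000000 = 0.500000
Iteration 2:
  f(0.500000) = -0.106531
  f'(0.500000) = 1.606531
  x_2 = 0.500000 - (-0.106531)/1.606531 = 0.566311
Iteration 3:
  f(0.566311) = -0.001305
  f'(0.566311) = 1.567616
  x_3 = 0.566311 - (-0.001305)/1.567616 = 0.567143
Iteration 4:
  f(0.567143) = 0.000000
  f'(0.567143) = 1.567143
  x_4 = 0.567143 - 0.000000/1.567143 = 0.567143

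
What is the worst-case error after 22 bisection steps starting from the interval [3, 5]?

Bisection error bound: |error| ≤ (b-a)/2^n
|error| ≤ (5 - 3)/2^22 = 2/2^22
|error| ≤ 0.0000004768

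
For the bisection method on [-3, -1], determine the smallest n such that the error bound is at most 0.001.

We need (b-a)/2^n ≤ 0.001
(-1 - (-3))/2^n ≤ 0.001
2/2^n ≤ 0.001
2^n ≥ 2000
n ≥ log₂(2000) = 10.97
n ≥ 11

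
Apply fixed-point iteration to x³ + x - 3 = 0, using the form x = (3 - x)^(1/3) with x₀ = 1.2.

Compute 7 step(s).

Equation: x³ + x - 3 = 0
Fixed-point form: x = (3 - x)^(1/3)
x₀ = 1.2

x_1 = g(1.200000) = 1.216440
x_2 = g(1.216440) = 1.212726
x_3 = g(1.212726) = 1.213567
x_4 = g(1.213567) = 1.213377
x_5 = g(1.213377) = 1.213420
x_6 = g(1.213420) = 1.213410
x_7 = g(1.213410) = 1.213412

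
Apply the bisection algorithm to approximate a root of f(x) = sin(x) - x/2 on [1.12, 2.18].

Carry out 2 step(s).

f(x) = sin(x) - x/2
Initial interval: [1.12, 2.18]

Iteration 1:
  c_1 = (1.120000 + 2.180000)/2 = 1.650000
  f(c_1) = f(1.650000) = 0.171865
  f(a) × f(c) ≥ 0, new interval: [1.650000, 2.180000]
Iteration 2:
  c_2 = (1.650000 + 2.180000)/2 = 1.915000
  f(c_2) = f(1.915000) = -0.016156
  f(a) × f(c) < 0, new interval: [1.650000, 1.915000]

After 2 iteration(s), the approximation is c_2 = 1.915000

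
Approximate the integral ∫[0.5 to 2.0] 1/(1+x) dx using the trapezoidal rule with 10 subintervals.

f(x) = 1/(1+x)
a = 0.5, b = 2.0, n = 10
h = (b - a)/n = 0.150000

Trapezoidal rule: (h/2)[f(x₀) + 2f(x₁) + 2f(x₂) + ... + f(xₙ)]

x_0 = 0.5000, f(x_0) = 0.666667, coefficient = 1
x_1 = 0.6500, f(x_1) = 0.606061, coefficient = 2
x_2 = 0.8000, f(x_2) = 0.555556, coefficient = 2
x_3 = 0.9500, f(x_3) = 0.512821, coefficient = 2
x_4 = 1.1000, f(x_4) = 0.476190, coefficient = 2
x_5 = 1.2500, f(x_5) = 0.444444, coefficient = 2
x_6 = 1.4000, f(x_6) = 0.416667, coefficient = 2
x_7 = 1.5500, f(x_7) = 0.392157, coefficient = 2
x_8 = 1.7000, f(x_8) = 0.370370, coefficient = 2
x_9 = 1.8500, f(x_9) = 0.350877, coefficient = 2
x_10 = 2.0000, f(x_10) = 0.333333, coefficient = 1

I ≈ (0.150000/2) × 9.250285 = 0.693771
Exact value: 0.693147
Error: 0.000624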